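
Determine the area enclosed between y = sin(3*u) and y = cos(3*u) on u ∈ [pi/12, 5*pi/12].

On [pi/12, 5*pi/12], (sin(3*u)) - (cos(3*u)) = sin(3*u) - cos(3*u) is ≥ 0 throughout, so the area is a single integral of |sin(3*u) - cos(3*u)|.
∫[pi/12,5*pi/12] (sin(3*u) - cos(3*u)) du = 2*sqrt(2)/3.

2*sqrt(2)/3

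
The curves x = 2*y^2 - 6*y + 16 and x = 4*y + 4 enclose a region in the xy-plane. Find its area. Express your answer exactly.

1/3

Both boundary curves give x as a function of y, so integrate with respect to y. Setting them equal: 2*y^2 - 10*y + 12 = 0, i.e. 2*(y - 3)*(y - 2) = 0, so they meet at y = 2, 3.
For y in [2, 3], x = 2*y^2 - 6*y + 16 is on the left; area = ∫[2,3] (-(2*y^2 - 10*y + 12)) dy = 1/3.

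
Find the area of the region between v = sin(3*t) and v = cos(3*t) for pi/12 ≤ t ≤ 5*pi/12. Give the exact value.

2*sqrt(2)/3

On [pi/12, 5*pi/12], (sin(3*t)) - (cos(3*t)) = sin(3*t) - cos(3*t) is ≥ 0 throughout, so the area is a single integral of |sin(3*t) - cos(3*t)|.
∫[pi/12,5*pi/12] (sin(3*t) - cos(3*t)) dt = 2*sqrt(2)/3.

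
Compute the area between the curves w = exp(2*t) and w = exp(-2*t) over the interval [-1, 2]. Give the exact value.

The difference (exp(2*t)) - (exp(-2*t)) = exp(2*t) - exp(-2*t) changes sign at t = 0 inside [-1, 2], so split the integral there.
∫[-1,0] (exp(2*t) - exp(-2*t)) dt = -exp(2)/2 - exp(-2)/2 + 1; the area of that piece is -1 + exp(-2)/2 + exp(2)/2.
∫[0,2] (exp(2*t) - exp(-2*t)) dt = -1 + exp(-4)/2 + exp(4)/2.
Total area = (-1 + exp(-2)/2 + exp(2)/2) + (-1 + exp(-4)/2 + exp(4)/2) = -2 + exp(-4)/2 + exp(-2)/2 + exp(2)/2 + exp(4)/2.

-2 + exp(-4)/2 + exp(-2)/2 + exp(2)/2 + exp(4)/2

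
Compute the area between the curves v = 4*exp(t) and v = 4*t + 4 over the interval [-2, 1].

On [-2, 1], (4*exp(t)) - (4*t + 4) = -4*t + 4*exp(t) - 4 is ≥ 0 throughout, so the area is a single integral of |-4*t + 4*exp(t) - 4|.
∫[-2,1] (-4*t + 4*exp(t) - 4) dt = -6 - 4*exp(-2) + 4*exp(1).

-6 - 4*exp(-2) + 4*exp(1)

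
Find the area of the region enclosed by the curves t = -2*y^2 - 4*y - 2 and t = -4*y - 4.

8/3

Both boundary curves give t as a function of y, so integrate with respect to y. Setting them equal: -2*y^2 + 2 = 0, i.e. -2*(y - 1)*(y + 1) = 0, so they meet at y = -1, 1.
For y in [-1, 1], t = -2*y^2 - 4*y - 2 is on the right; area = ∫[-1,1] (-2*y^2 + 2) dy = 8/3.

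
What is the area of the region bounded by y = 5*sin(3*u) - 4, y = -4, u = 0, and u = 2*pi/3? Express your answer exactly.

20/3

The difference (5*sin(3*u) - 4) - (-4) = 5*sin(3*u) changes sign at u = pi/3 inside [0, 2*pi/3], so split the integral there.
∫[0,pi/3] (5*sin(3*u)) du = 10/3.
∫[pi/3,2*pi/3] (5*sin(3*u)) du = -10/3; the area of that piece is 10/3.
Total area = 10/3 + 10/3 = 20/3.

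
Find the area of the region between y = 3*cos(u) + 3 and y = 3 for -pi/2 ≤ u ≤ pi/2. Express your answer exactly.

On [-pi/2, pi/2], (3*cos(u) + 3) - (3) = 3*cos(u) is ≥ 0 throughout, so the area is a single integral of |3*cos(u)|.
∫[-pi/2,pi/2] (3*cos(u)) du = 6.

6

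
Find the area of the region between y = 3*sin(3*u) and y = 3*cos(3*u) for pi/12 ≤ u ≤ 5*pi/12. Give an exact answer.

On [pi/12, 5*pi/12], (3*sin(3*u)) - (3*cos(3*u)) = 3*sin(3*u) - 3*cos(3*u) is ≥ 0 throughout, so the area is a single integral of |3*sin(3*u) - 3*cos(3*u)|.
∫[pi/12,5*pi/12] (3*sin(3*u) - 3*cos(3*u)) du = 2*sqrt(2).

2*sqrt(2)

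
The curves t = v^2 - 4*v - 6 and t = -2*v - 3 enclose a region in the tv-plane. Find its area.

Both boundary curves give t as a function of v, so integrate with respect to v. Setting them equal: v^2 - 2*v - 3 = 0, i.e. (v - 3)*(v + 1) = 0, so they meet at v = -1, 3.
For v in [-1, 3], t = v^2 - 4*v - 6 is on the left; area = ∫[-1,3] (-(v^2 - 2*v - 3)) dv = 32/3.

32/3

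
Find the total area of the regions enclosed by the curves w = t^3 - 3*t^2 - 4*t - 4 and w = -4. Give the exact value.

Set the curves equal: t^3 - 3*t^2 - 4*t - 4 = -4, so t^3 - 3*t^2 - 4*t = 0, which factors as t*(t - 4)*(t + 1) = 0. The curves meet at t = -1, 0, 4.
On [-1, 0], w = t^3 - 3*t^2 - 4*t - 4 is on top; that piece has area ∫[-1,0] (t^3 - 3*t^2 - 4*t) dt = 3/4.
On [0, 4], w = -4 is on top; that piece has area ∫[0,4] (-(t^3 - 3*t^2 - 4*t)) dt = 32.
Total enclosed area = 3/4 + 32 = 131/4.

131/4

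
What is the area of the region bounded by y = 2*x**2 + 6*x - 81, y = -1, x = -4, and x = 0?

976/3

On [-4, 0], (2*x**2 + 6*x - 81) - (-1) = 2*x**2 + 6*x - 80 is ≤ 0 throughout, so the area is a single integral of |2*x**2 + 6*x - 80|.
∫[-4,0] (2*x**2 + 6*x - 80) dx = -976/3; the area of that piece is 976/3.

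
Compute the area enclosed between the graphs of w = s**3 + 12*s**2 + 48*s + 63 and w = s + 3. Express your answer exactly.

Set the curves equal: s**3 + 12*s**2 + 48*s + 63 = s + 3, so s**3 + 12*s**2 + 47*s + 60 = 0, which factors as (s + 3)*(s + 4)*(s + 5) = 0. The curves meet at s = -5, -4, -3.
On [-5, -4], w = s**3 + 12*s**2 + 48*s + 63 is on top; that piece has area ∫[-5,-4] (s**3 + 12*s**2 + 47*s + 60) ds = 1/4.
On [-4, -3], w = s + 3 is on top; that piece has area ∫[-4,-3] (-(s**3 + 12*s**2 + 47*s + 60)) ds = 1/4.
Total enclosed area = 1/4 + 1/4 = 1/2.

1/2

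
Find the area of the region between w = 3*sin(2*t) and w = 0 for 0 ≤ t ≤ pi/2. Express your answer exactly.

3

On [0, pi/2], (3*sin(2*t)) - (0) = 3*sin(2*t) is ≥ 0 throughout, so the area is a single integral of |3*sin(2*t)|.
∫[0,pi/2] (3*sin(2*t)) dt = 3.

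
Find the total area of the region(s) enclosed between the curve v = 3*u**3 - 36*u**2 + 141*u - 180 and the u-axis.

The curve meets the u-axis where 3*u**3 - 36*u**2 + 141*u - 180 = 0, i.e. 3*(u - 5)*(u - 4)*(u - 3) = 0, at u = 3, 4, 5.
On [3, 4] the curve lies above the axis; ∫[3,4] (3*u**3 - 36*u**2 + 141*u - 180) du = 3/4, giving area 3/4.
On [4, 5] the curve lies below the axis; ∫[4,5] (3*u**3 - 36*u**2 + 141*u - 180) du = -3/4, giving area 3/4.
Total area = 3/4 + 3/4 = 3/2.

3/2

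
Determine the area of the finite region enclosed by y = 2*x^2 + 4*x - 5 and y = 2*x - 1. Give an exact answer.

Set the curves equal: 2*x^2 + 4*x - 5 = 2*x - 1, so 2*x^2 + 2*x - 4 = 0, which factors as 2*(x - 1)*(x + 2) = 0. The curves meet at x = -2, 1.
On [-2, 1], y = 2*x - 1 is on top; that piece has area ∫[-2,1] (-(2*x^2 + 2*x - 4)) dx = 9.

9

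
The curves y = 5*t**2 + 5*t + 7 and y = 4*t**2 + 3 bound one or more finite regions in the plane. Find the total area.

Set the curves equal: 5*t**2 + 5*t + 7 = 4*t**2 + 3, so t**2 + 5*t + 4 = 0, which factors as (t + 1)*(t + 4) = 0. The curves meet at t = -4, -1.
On [-4, -1], y = 4*t**2 + 3 is on top; that piece has area ∫[-4,-1] (-(t**2 + 5*t + 4)) dt = 9/2.

9/2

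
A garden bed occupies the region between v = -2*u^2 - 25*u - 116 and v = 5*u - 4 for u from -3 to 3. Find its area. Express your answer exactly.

On [-3, 3], (-2*u^2 - 25*u - 116) - (5*u - 4) = -2*u^2 - 30*u - 112 is ≤ 0 throughout, so the area is a single integral of |-2*u^2 - 30*u - 112|.
∫[-3,3] (-2*u^2 - 30*u - 112) du = -708; the area of that piece is 708.

708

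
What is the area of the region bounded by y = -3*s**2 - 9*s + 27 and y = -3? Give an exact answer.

Set the curves equal: -3*s**2 - 9*s + 27 = -3, so -3*s**2 - 9*s + 30 = 0, which factors as -3*(s - 2)*(s + 5) = 0. The curves meet at s = -5, 2.
On [-5, 2], y = -3*s**2 - 9*s + 27 is on top; that piece has area ∫[-5,2] (-3*s**2 - 9*s + 30) ds = 343/2.

343/2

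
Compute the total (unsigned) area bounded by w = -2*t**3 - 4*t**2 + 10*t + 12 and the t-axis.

253/6

The curve meets the t-axis where -2*t**3 - 4*t**2 + 10*t + 12 = 0, i.e. -2*(t - 2)*(t + 1)*(t + 3) = 0, at t = -3, -1, 2.
On [-3, -1] the curve lies below the axis; ∫[-3,-1] (-2*t**3 - 4*t**2 + 10*t + 12) dt = -32/3, giving area 32/3.
On [-1, 2] the curve lies above the axis; ∫[-1,2] (-2*t**3 - 4*t**2 + 10*t + 12) dt = 63/2, giving area 63/2.
Total area = 32/3 + 63/2 = 253/6.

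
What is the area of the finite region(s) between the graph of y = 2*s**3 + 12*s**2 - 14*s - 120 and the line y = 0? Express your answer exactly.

The curve meets the s-axis where 2*s**3 + 12*s**2 - 14*s - 120 = 0, i.e. 2*(s - 3)*(s + 4)*(s + 5) = 0, at s = -5, -4, 3.
On [-5, -4] the curve lies above the axis; ∫[-5,-4] (2*s**3 + 12*s**2 - 14*s - 120) ds = 5/2, giving area 5/2.
On [-4, 3] the curve lies below the axis; ∫[-4,3] (2*s**3 + 12*s**2 - 14*s - 120) ds = -1029/2, giving area 1029/2.
Total area = 5/2 + 1029/2 = 517.

517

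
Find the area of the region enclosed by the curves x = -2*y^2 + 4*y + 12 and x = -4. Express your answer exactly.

72

Both boundary curves give x as a function of y, so integrate with respect to y. Setting them equal: -2*y^2 + 4*y + 16 = 0, i.e. -2*(y - 4)*(y + 2) = 0, so they meet at y = -2, 4.
For y in [-2, 4], x = -2*y^2 + 4*y + 12 is on the right; area = ∫[-2,4] (-2*y^2 + 4*y + 16) dy = 72.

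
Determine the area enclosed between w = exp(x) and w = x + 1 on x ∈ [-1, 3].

On [-1, 3], (exp(x)) - (x + 1) = -x + exp(x) - 1 is ≥ 0 throughout, so the area is a single integral of |-x + exp(x) - 1|.
∫[-1,3] (-x + exp(x) - 1) dx = -8 - exp(-1) + exp(3).

-8 - exp(-1) + exp(3)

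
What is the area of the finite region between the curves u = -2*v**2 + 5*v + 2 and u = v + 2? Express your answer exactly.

Both boundary curves give u as a function of v, so integrate with respect to v. Setting them equal: -2*v**2 + 4*v = 0, i.e. -2*v*(v - 2) = 0, so they meet at v = 0, 2.
For v in [0, 2], u = -2*v**2 + 5*v + 2 is on the right; area = ∫[0,2] (-2*v**2 + 4*v) dv = 8/3.

8/3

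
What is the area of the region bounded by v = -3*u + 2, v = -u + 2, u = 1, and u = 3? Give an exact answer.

On [1, 3], (-3*u + 2) - (-u + 2) = -2*u is ≤ 0 throughout, so the area is a single integral of |-2*u|.
∫[1,3] (-2*u) du = -8; the area of that piece is 8.

8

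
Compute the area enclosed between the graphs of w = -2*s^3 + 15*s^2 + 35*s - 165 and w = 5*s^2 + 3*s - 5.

5137/6

Set the curves equal: -2*s^3 + 15*s^2 + 35*s - 165 = 5*s^2 + 3*s - 5, so -2*s^3 + 10*s^2 + 32*s - 160 = 0, which factors as -2*(s - 5)*(s - 4)*(s + 4) = 0. The curves meet at s = -4, 4, 5.
On [-4, 4], w = 5*s^2 + 3*s - 5 is on top; that piece has area ∫[-4,4] (-(-2*s^3 + 10*s^2 + 32*s - 160)) ds = 2560/3.
On [4, 5], w = -2*s^3 + 15*s^2 + 35*s - 165 is on top; that piece has area ∫[4,5] (-2*s^3 + 10*s^2 + 32*s - 160) ds = 17/6.
Total enclosed area = 2560/3 + 17/6 = 5137/6.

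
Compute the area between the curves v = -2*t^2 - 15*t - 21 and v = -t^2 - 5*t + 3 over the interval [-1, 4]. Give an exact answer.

650/3

On [-1, 4], (-2*t^2 - 15*t - 21) - (-t^2 - 5*t + 3) = -t^2 - 10*t - 24 is ≤ 0 throughout, so the area is a single integral of |-t^2 - 10*t - 24|.
∫[-1,4] (-t^2 - 10*t - 24) dt = -650/3; the area of that piece is 650/3.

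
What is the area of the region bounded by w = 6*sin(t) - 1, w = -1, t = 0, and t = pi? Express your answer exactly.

On [0, pi], (6*sin(t) - 1) - (-1) = 6*sin(t) is ≥ 0 throughout, so the area is a single integral of |6*sin(t)|.
∫[0,pi] (6*sin(t)) dt = 12.

12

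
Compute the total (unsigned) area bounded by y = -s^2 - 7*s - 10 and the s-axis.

The curve meets the s-axis where -s^2 - 7*s - 10 = 0, i.e. -(s + 2)*(s + 5) = 0, at s = -5, -2.
On [-5, -2] the curve lies above the axis; ∫[-5,-2] (-s^2 - 7*s - 10) ds = 9/2, giving area 9/2.

9/2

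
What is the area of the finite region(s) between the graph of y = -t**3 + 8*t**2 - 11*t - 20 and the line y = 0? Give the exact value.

The curve meets the t-axis where -t**3 + 8*t**2 - 11*t - 20 = 0, i.e. -(t - 5)*(t - 4)*(t + 1) = 0, at t = -1, 4, 5.
On [-1, 4] the curve lies below the axis; ∫[-1,4] (-t**3 + 8*t**2 - 11*t - 20) dt = -875/12, giving area 875/12.
On [4, 5] the curve lies above the axis; ∫[4,5] (-t**3 + 8*t**2 - 11*t - 20) dt = 11/12, giving area 11/12.
Total area = 875/12 + 11/12 = 443/6.

443/6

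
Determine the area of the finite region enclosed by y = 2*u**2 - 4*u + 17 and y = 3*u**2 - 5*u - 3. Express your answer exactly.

Set the curves equal: 2*u**2 - 4*u + 17 = 3*u**2 - 5*u - 3, so -u**2 + u + 20 = 0, which factors as -(u - 5)*(u + 4) = 0. The curves meet at u = -4, 5.
On [-4, 5], y = 2*u**2 - 4*u + 17 is on top; that piece has area ∫[-4,5] (-u**2 + u + 20) du = 243/2.

243/2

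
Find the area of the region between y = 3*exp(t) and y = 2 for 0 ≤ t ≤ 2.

-7 + 3*exp(2)

On [0, 2], (3*exp(t)) - (2) = 3*exp(t) - 2 is ≥ 0 throughout, so the area is a single integral of |3*exp(t) - 2|.
∫[0,2] (3*exp(t) - 2) dt = -7 + 3*exp(2).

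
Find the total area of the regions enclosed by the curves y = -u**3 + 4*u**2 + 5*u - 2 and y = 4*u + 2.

Set the curves equal: -u**3 + 4*u**2 + 5*u - 2 = 4*u + 2, so -u**3 + 4*u**2 + u - 4 = 0, which factors as -(u - 4)*(u - 1)*(u + 1) = 0. The curves meet at u = -1, 1, 4.
On [-1, 1], y = 4*u + 2 is on top; that piece has area ∫[-1,1] (-(-u**3 + 4*u**2 + u - 4)) du = 16/3.
On [1, 4], y = -u**3 + 4*u**2 + 5*u - 2 is on top; that piece has area ∫[1,4] (-u**3 + 4*u**2 + u - 4) du = 63/4.
Total enclosed area = 16/3 + 63/4 = 253/12.

253/12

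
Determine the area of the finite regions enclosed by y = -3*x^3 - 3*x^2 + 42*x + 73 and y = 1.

1741/4

Set the curves equal: -3*x^3 - 3*x^2 + 42*x + 73 = 1, so -3*x^3 - 3*x^2 + 42*x + 72 = 0, which factors as -3*(x - 4)*(x + 2)*(x + 3) = 0. The curves meet at x = -3, -2, 4.
On [-3, -2], y = 1 is on top; that piece has area ∫[-3,-2] (-(-3*x^3 - 3*x^2 + 42*x + 72)) dx = 13/4.
On [-2, 4], y = -3*x^3 - 3*x^2 + 42*x + 73 is on top; that piece has area ∫[-2,4] (-3*x^3 - 3*x^2 + 42*x + 72) dx = 432.
Total enclosed area = 13/4 + 432 = 1741/4.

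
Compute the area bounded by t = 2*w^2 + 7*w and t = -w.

64/3

Both boundary curves give t as a function of w, so integrate with respect to w. Setting them equal: 2*w^2 + 8*w = 0, i.e. 2*w*(w + 4) = 0, so they meet at w = -4, 0.
For w in [-4, 0], t = 2*w^2 + 7*w is on the left; area = ∫[-4,0] (-(2*w^2 + 8*w)) dw = 64/3.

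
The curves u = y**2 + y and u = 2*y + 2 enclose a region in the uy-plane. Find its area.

9/2

Both boundary curves give u as a function of y, so integrate with respect to y. Setting them equal: y**2 - y - 2 = 0, i.e. (y - 2)*(y + 1) = 0, so they meet at y = -1, 2.
For y in [-1, 2], u = y**2 + y is on the left; area = ∫[-1,2] (-(y**2 - y - 2)) dy = 9/2.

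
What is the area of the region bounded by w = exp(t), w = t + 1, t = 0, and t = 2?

On [0, 2], (exp(t)) - (t + 1) = -t + exp(t) - 1 is ≥ 0 throughout, so the area is a single integral of |-t + exp(t) - 1|.
∫[0,2] (-t + exp(t) - 1) dt = -5 + exp(2).

-5 + exp(2)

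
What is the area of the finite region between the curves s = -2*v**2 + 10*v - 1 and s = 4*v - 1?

Both boundary curves give s as a function of v, so integrate with respect to v. Setting them equal: -2*v**2 + 6*v = 0, i.e. -2*v*(v - 3) = 0, so they meet at v = 0, 3.
For v in [0, 3], s = -2*v**2 + 10*v - 1 is on the right; area = ∫[0,3] (-2*v**2 + 6*v) dv = 9.

9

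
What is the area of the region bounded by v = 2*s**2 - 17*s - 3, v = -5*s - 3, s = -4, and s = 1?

The difference (2*s**2 - 17*s - 3) - (-5*s - 3) = 2*s**2 - 12*s changes sign at s = 0 inside [-4, 1], so split the integral there.
∫[-4,0] (2*s**2 - 12*s) ds = 416/3.
∫[0,1] (2*s**2 - 12*s) ds = -16/3; the area of that piece is 16/3.
Total area = 416/3 + 16/3 = 144.

144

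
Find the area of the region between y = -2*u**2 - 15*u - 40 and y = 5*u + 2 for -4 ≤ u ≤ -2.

8

The difference (-2*u**2 - 15*u - 40) - (5*u + 2) = -2*u**2 - 20*u - 42 changes sign at u = -3 inside [-4, -2], so split the integral there.
∫[-4,-3] (-2*u**2 - 20*u - 42) du = 10/3.
∫[-3,-2] (-2*u**2 - 20*u - 42) du = -14/3; the area of that piece is 14/3.
Total area = 10/3 + 14/3 = 8.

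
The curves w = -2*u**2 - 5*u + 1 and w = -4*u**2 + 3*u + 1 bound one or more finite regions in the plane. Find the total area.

64/3

Set the curves equal: -2*u**2 - 5*u + 1 = -4*u**2 + 3*u + 1, so 2*u**2 - 8*u = 0, which factors as 2*u*(u - 4) = 0. The curves meet at u = 0, 4.
On [0, 4], w = -4*u**2 + 3*u + 1 is on top; that piece has area ∫[0,4] (-(2*u**2 - 8*u)) du = 64/3.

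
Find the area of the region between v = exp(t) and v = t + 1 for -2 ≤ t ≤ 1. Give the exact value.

On [-2, 1], (exp(t)) - (t + 1) = -t + exp(t) - 1 is ≥ 0 throughout, so the area is a single integral of |-t + exp(t) - 1|.
∫[-2,1] (-t + exp(t) - 1) dt = -3/2 - exp(-2) + exp(1).

-3/2 - exp(-2) + exp(1)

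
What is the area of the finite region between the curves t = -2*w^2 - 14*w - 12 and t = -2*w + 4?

Both boundary curves give t as a function of w, so integrate with respect to w. Setting them equal: -2*w^2 - 12*w - 16 = 0, i.e. -2*(w + 2)*(w + 4) = 0, so they meet at w = -4, -2.
For w in [-4, -2], t = -2*w^2 - 14*w - 12 is on the right; area = ∫[-4,-2] (-2*w^2 - 12*w - 16) dw = 8/3.

8/3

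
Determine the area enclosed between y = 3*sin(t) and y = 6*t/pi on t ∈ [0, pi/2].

3 - 3*pi/4

On [0, pi/2], (3*sin(t)) - (6*t/pi) = -6*t/pi + 3*sin(t) is ≥ 0 throughout, so the area is a single integral of |-6*t/pi + 3*sin(t)|.
∫[0,pi/2] (-6*t/pi + 3*sin(t)) dt = 3 - 3*pi/4.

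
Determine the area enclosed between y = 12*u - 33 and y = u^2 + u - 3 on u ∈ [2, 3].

53/6

On [2, 3], (12*u - 33) - (u^2 + u - 3) = -u^2 + 11*u - 30 is ≤ 0 throughout, so the area is a single integral of |-u^2 + 11*u - 30|.
∫[2,3] (-u^2 + 11*u - 30) du = -53/6; the area of that piece is 53/6.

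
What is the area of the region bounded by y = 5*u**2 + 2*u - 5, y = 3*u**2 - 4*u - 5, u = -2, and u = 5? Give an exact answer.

165

The difference (5*u**2 + 2*u - 5) - (3*u**2 - 4*u - 5) = 2*u**2 + 6*u changes sign at u = 0 inside [-2, 5], so split the integral there.
∫[-2,0] (2*u**2 + 6*u) du = -20/3; the area of that piece is 20/3.
∫[0,5] (2*u**2 + 6*u) du = 475/3.
Total area = 20/3 + 475/3 = 165.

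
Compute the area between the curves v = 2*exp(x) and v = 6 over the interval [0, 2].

The difference (2*exp(x)) - (6) = 2*exp(x) - 6 changes sign at x = log(3) inside [0, 2], so split the integral there.
∫[0,log(3)] (2*exp(x) - 6) dx = 4 - log(729); the area of that piece is -4 + log(729).
∫[log(3),2] (2*exp(x) - 6) dx = -18 + 6*log(3) + 2*exp(2).
Total area = (-4 + log(729)) + (-18 + 6*log(3) + 2*exp(2)) = -22 + 12*log(3) + 2*exp(2).

-22 + 12*log(3) + 2*exp(2)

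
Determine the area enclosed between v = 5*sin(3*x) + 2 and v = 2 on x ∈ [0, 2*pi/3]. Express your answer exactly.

20/3

The difference (5*sin(3*x) + 2) - (2) = 5*sin(3*x) changes sign at x = pi/3 inside [0, 2*pi/3], so split the integral there.
∫[0,pi/3] (5*sin(3*x)) dx = 10/3.
∫[pi/3,2*pi/3] (5*sin(3*x)) dx = -10/3; the area of that piece is 10/3.
Total area = 10/3 + 10/3 = 20/3.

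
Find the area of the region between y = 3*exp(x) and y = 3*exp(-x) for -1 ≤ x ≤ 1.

The difference (3*exp(x)) - (3*exp(-x)) = 3*exp(x) - 3*exp(-x) changes sign at x = 0 inside [-1, 1], so split the integral there.
∫[-1,0] (3*exp(x) - 3*exp(-x)) dx = -3*exp(1) - 3*exp(-1) + 6; the area of that piece is -6 + 3*exp(-1) + 3*exp(1).
∫[0,1] (3*exp(x) - 3*exp(-x)) dx = -6 + 3*exp(-1) + 3*exp(1).
Total area = (-6 + 3*exp(-1) + 3*exp(1)) + (-6 + 3*exp(-1) + 3*exp(1)) = -12 + 6*exp(-1) + 6*exp(1).

-12 + 6*exp(-1) + 6*exp(1)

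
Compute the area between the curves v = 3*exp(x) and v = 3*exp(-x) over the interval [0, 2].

-6 + 3*exp(-2) + 3*exp(2)

On [0, 2], (3*exp(x)) - (3*exp(-x)) = 3*exp(x) - 3*exp(-x) is ≥ 0 throughout, so the area is a single integral of |3*exp(x) - 3*exp(-x)|.
∫[0,2] (3*exp(x) - 3*exp(-x)) dx = -6 + 3*exp(-2) + 3*exp(2).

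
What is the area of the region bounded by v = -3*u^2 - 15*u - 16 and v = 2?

Set the curves equal: -3*u^2 - 15*u - 16 = 2, so -3*u^2 - 15*u - 18 = 0, which factors as -3*(u + 2)*(u + 3) = 0. The curves meet at u = -3, -2.
On [-3, -2], v = -3*u^2 - 15*u - 16 is on top; that piece has area ∫[-3,-2] (-3*u^2 - 15*u - 18) du = 1/2.

1/2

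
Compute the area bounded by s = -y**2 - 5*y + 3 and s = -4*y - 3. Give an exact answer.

125/6

Both boundary curves give s as a function of y, so integrate with respect to y. Setting them equal: -y**2 - y + 6 = 0, i.e. -(y - 2)*(y + 3) = 0, so they meet at y = -3, 2.
For y in [-3, 2], s = -y**2 - 5*y + 3 is on the right; area = ∫[-3,2] (-y**2 - y + 6) dy = 125/6.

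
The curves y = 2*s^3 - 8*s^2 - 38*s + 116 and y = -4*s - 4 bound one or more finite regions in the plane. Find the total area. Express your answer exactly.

3901/6

Set the curves equal: 2*s^3 - 8*s^2 - 38*s + 116 = -4*s - 4, so 2*s^3 - 8*s^2 - 34*s + 120 = 0, which factors as 2*(s - 5)*(s - 3)*(s + 4) = 0. The curves meet at s = -4, 3, 5.
On [-4, 3], y = 2*s^3 - 8*s^2 - 38*s + 116 is on top; that piece has area ∫[-4,3] (2*s^3 - 8*s^2 - 34*s + 120) ds = 3773/6.
On [3, 5], y = -4*s - 4 is on top; that piece has area ∫[3,5] (-(2*s^3 - 8*s^2 - 34*s + 120)) ds = 64/3.
Total enclosed area = 3773/6 + 64/3 = 3901/6.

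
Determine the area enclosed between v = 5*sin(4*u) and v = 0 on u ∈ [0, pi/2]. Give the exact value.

The difference (5*sin(4*u)) - (0) = 5*sin(4*u) changes sign at u = pi/4 inside [0, pi/2], so split the integral there.
∫[0,pi/4] (5*sin(4*u)) du = 5/2.
∫[pi/4,pi/2] (5*sin(4*u)) du = -5/2; the area of that piece is 5/2.
Total area = 5/2 + 5/2 = 5.

5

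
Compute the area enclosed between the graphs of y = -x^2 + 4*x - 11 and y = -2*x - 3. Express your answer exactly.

4/3

Set the curves equal: -x^2 + 4*x - 11 = -2*x - 3, so -x^2 + 6*x - 8 = 0, which factors as -(x - 4)*(x - 2) = 0. The curves meet at x = 2, 4.
On [2, 4], y = -x^2 + 4*x - 11 is on top; that piece has area ∫[2,4] (-x^2 + 6*x - 8) dx = 4/3.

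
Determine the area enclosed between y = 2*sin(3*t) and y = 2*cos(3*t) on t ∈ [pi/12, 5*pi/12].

4*sqrt(2)/3

On [pi/12, 5*pi/12], (2*sin(3*t)) - (2*cos(3*t)) = 2*sin(3*t) - 2*cos(3*t) is ≥ 0 throughout, so the area is a single integral of |2*sin(3*t) - 2*cos(3*t)|.
∫[pi/12,5*pi/12] (2*sin(3*t) - 2*cos(3*t)) dt = 4*sqrt(2)/3.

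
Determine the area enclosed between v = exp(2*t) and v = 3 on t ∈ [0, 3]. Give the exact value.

-23/2 + 3*log(3) + exp(6)/2

The difference (exp(2*t)) - (3) = exp(2*t) - 3 changes sign at t = log(3)/2 inside [0, 3], so split the integral there.
∫[0,log(3)/2] (exp(2*t) - 3) dt = 1 - 3*log(3)/2; the area of that piece is -1 + 3*log(3)/2.
∫[log(3)/2,3] (exp(2*t) - 3) dt = -21/2 + 3*log(3)/2 + exp(6)/2.
Total area = (-1 + 3*log(3)/2) + (-21/2 + 3*log(3)/2 + exp(6)/2) = -23/2 + 3*log(3) + exp(6)/2.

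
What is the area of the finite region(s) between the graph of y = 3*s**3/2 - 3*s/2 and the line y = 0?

3/4

The curve meets the s-axis where 3*s**3/2 - 3*s/2 = 0, i.e. 3*s*(s - 1)*(s + 1)/2 = 0, at s = -1, 0, 1.
On [-1, 0] the curve lies above the axis; ∫[-1,0] (3*s**3/2 - 3*s/2) ds = 3/8, giving area 3/8.
On [0, 1] the curve lies below the axis; ∫[0,1] (3*s**3/2 - 3*s/2) ds = -3/8, giving area 3/8.
Total area = 3/8 + 3/8 = 3/4.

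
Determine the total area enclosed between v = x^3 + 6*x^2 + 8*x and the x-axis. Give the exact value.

The curve meets the x-axis where x^3 + 6*x^2 + 8*x = 0, i.e. x*(x + 2)*(x + 4) = 0, at x = -4, -2, 0.
On [-4, -2] the curve lies above the axis; ∫[-4,-2] (x^3 + 6*x^2 + 8*x) dx = 4, giving area 4.
On [-2, 0] the curve lies below the axis; ∫[-2,0] (x^3 + 6*x^2 + 8*x) dx = -4, giving area 4.
Total area = 4 + 4 = 8.

8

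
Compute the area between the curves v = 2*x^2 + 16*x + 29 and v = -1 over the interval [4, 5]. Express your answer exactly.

428/3

On [4, 5], (2*x^2 + 16*x + 29) - (-1) = 2*x^2 + 16*x + 30 is ≥ 0 throughout, so the area is a single integral of |2*x^2 + 16*x + 30|.
∫[4,5] (2*x^2 + 16*x + 30) dx = 428/3.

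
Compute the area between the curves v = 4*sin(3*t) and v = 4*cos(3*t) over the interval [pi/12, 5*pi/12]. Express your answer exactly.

8*sqrt(2)/3

On [pi/12, 5*pi/12], (4*sin(3*t)) - (4*cos(3*t)) = 4*sin(3*t) - 4*cos(3*t) is ≥ 0 throughout, so the area is a single integral of |4*sin(3*t) - 4*cos(3*t)|.
∫[pi/12,5*pi/12] (4*sin(3*t) - 4*cos(3*t)) dt = 8*sqrt(2)/3.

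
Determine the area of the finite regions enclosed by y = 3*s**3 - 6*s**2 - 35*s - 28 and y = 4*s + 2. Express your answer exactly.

Set the curves equal: 3*s**3 - 6*s**2 - 35*s - 28 = 4*s + 2, so 3*s**3 - 6*s**2 - 39*s - 30 = 0, which factors as 3*(s - 5)*(s + 1)*(s + 2) = 0. The curves meet at s = -2, -1, 5.
On [-2, -1], y = 3*s**3 - 6*s**2 - 35*s - 28 is on top; that piece has area ∫[-2,-1] (3*s**3 - 6*s**2 - 39*s - 30) ds = 13/4.
On [-1, 5], y = 4*s + 2 is on top; that piece has area ∫[-1,5] (-(3*s**3 - 6*s**2 - 39*s - 30)) ds = 432.
Total enclosed area = 13/4 + 432 = 1741/4.

1741/4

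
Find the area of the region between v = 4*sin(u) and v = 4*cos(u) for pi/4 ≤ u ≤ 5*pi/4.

On [pi/4, 5*pi/4], (4*sin(u)) - (4*cos(u)) = 4*sin(u) - 4*cos(u) is ≥ 0 throughout, so the area is a single integral of |4*sin(u) - 4*cos(u)|.
∫[pi/4,5*pi/4] (4*sin(u) - 4*cos(u)) du = 8*sqrt(2).

8*sqrt(2)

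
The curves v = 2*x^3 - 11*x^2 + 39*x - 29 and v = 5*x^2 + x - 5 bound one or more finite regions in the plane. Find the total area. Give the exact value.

Set the curves equal: 2*x^3 - 11*x^2 + 39*x - 29 = 5*x^2 + x - 5, so 2*x^3 - 16*x^2 + 38*x - 24 = 0, which factors as 2*(x - 4)*(x - 3)*(x - 1) = 0. The curves meet at x = 1, 3, 4.
On [1, 3], v = 2*x^3 - 11*x^2 + 39*x - 29 is on top; that piece has area ∫[1,3] (2*x^3 - 16*x^2 + 38*x - 24) dx = 16/3.
On [3, 4], v = 5*x^2 + x - 5 is on top; that piece has area ∫[3,4] (-(2*x^3 - 16*x^2 + 38*x - 24)) dx = 5/6.
Total enclosed area = 16/3 + 5/6 = 37/6.

37/6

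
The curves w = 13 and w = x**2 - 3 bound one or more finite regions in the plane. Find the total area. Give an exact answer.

Set the curves equal: 13 = x**2 - 3, so -x**2 + 16 = 0, which factors as -(x - 4)*(x + 4) = 0. The curves meet at x = -4, 4.
On [-4, 4], w = 13 is on top; that piece has area ∫[-4,4] (-x**2 + 16) dx = 256/3.

256/3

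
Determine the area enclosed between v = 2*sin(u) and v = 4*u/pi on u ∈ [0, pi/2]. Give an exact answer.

2 - pi/2

On [0, pi/2], (2*sin(u)) - (4*u/pi) = -4*u/pi + 2*sin(u) is ≥ 0 throughout, so the area is a single integral of |-4*u/pi + 2*sin(u)|.
∫[0,pi/2] (-4*u/pi + 2*sin(u)) du = 2 - pi/2.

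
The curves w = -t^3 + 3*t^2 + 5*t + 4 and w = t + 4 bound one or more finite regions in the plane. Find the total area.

Set the curves equal: -t^3 + 3*t^2 + 5*t + 4 = t + 4, so -t^3 + 3*t^2 + 4*t = 0, which factors as -t*(t - 4)*(t + 1) = 0. The curves meet at t = -1, 0, 4.
On [-1, 0], w = t + 4 is on top; that piece has area ∫[-1,0] (-(-t^3 + 3*t^2 + 4*t)) dt = 3/4.
On [0, 4], w = -t^3 + 3*t^2 + 5*t + 4 is on top; that piece has area ∫[0,4] (-t^3 + 3*t^2 + 4*t) dt = 32.
Total enclosed area = 3/4 + 32 = 131/4.

131/4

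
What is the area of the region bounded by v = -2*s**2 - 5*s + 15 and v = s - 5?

Set the curves equal: -2*s**2 - 5*s + 15 = s - 5, so -2*s**2 - 6*s + 20 = 0, which factors as -2*(s - 2)*(s + 5) = 0. The curves meet at s = -5, 2.
On [-5, 2], v = -2*s**2 - 5*s + 15 is on top; that piece has area ∫[-5,2] (-2*s**2 - 6*s + 20) ds = 343/3.

343/3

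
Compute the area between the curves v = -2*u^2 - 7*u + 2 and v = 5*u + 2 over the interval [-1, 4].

The difference (-2*u^2 - 7*u + 2) - (5*u + 2) = -2*u^2 - 12*u changes sign at u = 0 inside [-1, 4], so split the integral there.
∫[-1,0] (-2*u^2 - 12*u) du = 16/3.
∫[0,4] (-2*u^2 - 12*u) du = -416/3; the area of that piece is 416/3.
Total area = 16/3 + 416/3 = 144.

144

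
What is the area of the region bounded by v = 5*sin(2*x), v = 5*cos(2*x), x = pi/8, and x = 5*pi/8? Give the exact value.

5*sqrt(2)

On [pi/8, 5*pi/8], (5*sin(2*x)) - (5*cos(2*x)) = 5*sin(2*x) - 5*cos(2*x) is ≥ 0 throughout, so the area is a single integral of |5*sin(2*x) - 5*cos(2*x)|.
∫[pi/8,5*pi/8] (5*sin(2*x) - 5*cos(2*x)) dx = 5*sqrt(2).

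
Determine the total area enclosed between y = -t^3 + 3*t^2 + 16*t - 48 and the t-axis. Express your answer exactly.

The curve meets the t-axis where -t^3 + 3*t^2 + 16*t - 48 = 0, i.e. -(t - 4)*(t - 3)*(t + 4) = 0, at t = -4, 3, 4.
On [-4, 3] the curve lies below the axis; ∫[-4,3] (-t^3 + 3*t^2 + 16*t - 48) dt = -1029/4, giving area 1029/4.
On [3, 4] the curve lies above the axis; ∫[3,4] (-t^3 + 3*t^2 + 16*t - 48) dt = 5/4, giving area 5/4.
Total area = 1029/4 + 5/4 = 517/2.

517/2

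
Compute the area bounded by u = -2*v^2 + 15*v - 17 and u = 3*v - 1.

Both boundary curves give u as a function of v, so integrate with respect to v. Setting them equal: -2*v^2 + 12*v - 16 = 0, i.e. -2*(v - 4)*(v - 2) = 0, so they meet at v = 2, 4.
For v in [2, 4], u = -2*v^2 + 15*v - 17 is on the right; area = ∫[2,4] (-2*v^2 + 12*v - 16) dv = 8/3.

8/3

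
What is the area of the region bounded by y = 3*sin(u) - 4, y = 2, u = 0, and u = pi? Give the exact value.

On [0, pi], (3*sin(u) - 4) - (2) = 3*sin(u) - 6 is ≤ 0 throughout, so the area is a single integral of |3*sin(u) - 6|.
∫[0,pi] (3*sin(u) - 6) du = 6 - 6*pi; the area of that piece is -6 + 6*pi.

-6 + 6*pi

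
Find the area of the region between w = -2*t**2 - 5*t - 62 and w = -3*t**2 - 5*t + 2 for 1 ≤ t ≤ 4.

171

On [1, 4], (-2*t**2 - 5*t - 62) - (-3*t**2 - 5*t + 2) = t**2 - 64 is ≤ 0 throughout, so the area is a single integral of |t**2 - 64|.
∫[1,4] (t**2 - 64) dt = -171; the area of that piece is 171.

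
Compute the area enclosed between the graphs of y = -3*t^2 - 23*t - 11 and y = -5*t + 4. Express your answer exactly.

Set the curves equal: -3*t^2 - 23*t - 11 = -5*t + 4, so -3*t^2 - 18*t - 15 = 0, which factors as -3*(t + 1)*(t + 5) = 0. The curves meet at t = -5, -1.
On [-5, -1], y = -3*t^2 - 23*t - 11 is on top; that piece has area ∫[-5,-1] (-3*t^2 - 18*t - 15) dt = 32.

32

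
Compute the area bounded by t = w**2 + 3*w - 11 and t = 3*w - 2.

36

Both boundary curves give t as a function of w, so integrate with respect to w. Setting them equal: w**2 - 9 = 0, i.e. (w - 3)*(w + 3) = 0, so they meet at w = -3, 3.
For w in [-3, 3], t = w**2 + 3*w - 11 is on the left; area = ∫[-3,3] (-(w**2 - 9)) dw = 36.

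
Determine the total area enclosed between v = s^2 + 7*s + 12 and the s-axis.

1/6

The curve meets the s-axis where s^2 + 7*s + 12 = 0, i.e. (s + 3)*(s + 4) = 0, at s = -4, -3.
On [-4, -3] the curve lies below the axis; ∫[-4,-3] (s^2 + 7*s + 12) ds = -1/6, giving area 1/6.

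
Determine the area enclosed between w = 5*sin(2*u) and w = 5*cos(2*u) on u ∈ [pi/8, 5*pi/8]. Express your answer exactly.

On [pi/8, 5*pi/8], (5*sin(2*u)) - (5*cos(2*u)) = 5*sin(2*u) - 5*cos(2*u) is ≥ 0 throughout, so the area is a single integral of |5*sin(2*u) - 5*cos(2*u)|.
∫[pi/8,5*pi/8] (5*sin(2*u) - 5*cos(2*u)) du = 5*sqrt(2).

5*sqrt(2)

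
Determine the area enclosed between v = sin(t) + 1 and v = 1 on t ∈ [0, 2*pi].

4

The difference (sin(t) + 1) - (1) = sin(t) changes sign at t = pi inside [0, 2*pi], so split the integral there.
∫[0,pi] (sin(t)) dt = 2.
∫[pi,2*pi] (sin(t)) dt = -2; the area of that piece is 2.
Total area = 2 + 2 = 4.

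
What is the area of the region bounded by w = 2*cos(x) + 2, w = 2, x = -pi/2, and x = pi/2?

4

On [-pi/2, pi/2], (2*cos(x) + 2) - (2) = 2*cos(x) is ≥ 0 throughout, so the area is a single integral of |2*cos(x)|.
∫[-pi/2,pi/2] (2*cos(x)) dx = 4.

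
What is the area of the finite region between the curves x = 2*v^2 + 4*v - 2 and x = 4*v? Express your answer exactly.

8/3

Both boundary curves give x as a function of v, so integrate with respect to v. Setting them equal: 2*v^2 - 2 = 0, i.e. 2*(v - 1)*(v + 1) = 0, so they meet at v = -1, 1.
For v in [-1, 1], x = 2*v^2 + 4*v - 2 is on the left; area = ∫[-1,1] (-(2*v^2 - 2)) dv = 8/3.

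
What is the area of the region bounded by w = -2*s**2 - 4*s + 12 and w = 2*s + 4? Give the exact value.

Set the curves equal: -2*s**2 - 4*s + 12 = 2*s + 4, so -2*s**2 - 6*s + 8 = 0, which factors as -2*(s - 1)*(s + 4) = 0. The curves meet at s = -4, 1.
On [-4, 1], w = -2*s**2 - 4*s + 12 is on top; that piece has area ∫[-4,1] (-2*s**2 - 6*s + 8) ds = 125/3.

125/3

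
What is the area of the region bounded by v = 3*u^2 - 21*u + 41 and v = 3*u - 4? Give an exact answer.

4

Set the curves equal: 3*u^2 - 21*u + 41 = 3*u - 4, so 3*u^2 - 24*u + 45 = 0, which factors as 3*(u - 5)*(u - 3) = 0. The curves meet at u = 3, 5.
On [3, 5], v = 3*u - 4 is on top; that piece has area ∫[3,5] (-(3*u^2 - 24*u + 45)) du = 4.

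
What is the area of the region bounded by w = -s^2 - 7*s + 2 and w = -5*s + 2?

Set the curves equal: -s^2 - 7*s + 2 = -5*s + 2, so -s^2 - 2*s = 0, which factors as -s*(s + 2) = 0. The curves meet at s = -2, 0.
On [-2, 0], w = -s^2 - 7*s + 2 is on top; that piece has area ∫[-2,0] (-s^2 - 2*s) ds = 4/3.

4/3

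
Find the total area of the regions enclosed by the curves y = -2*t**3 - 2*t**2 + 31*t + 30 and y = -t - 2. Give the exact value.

Set the curves equal: -2*t**3 - 2*t**2 + 31*t + 30 = -t - 2, so -2*t**3 - 2*t**2 + 32*t + 32 = 0, which factors as -2*(t - 4)*(t + 1)*(t + 4) = 0. The curves meet at t = -4, -1, 4.
On [-4, -1], y = -t - 2 is on top; that piece has area ∫[-4,-1] (-(-2*t**3 - 2*t**2 + 32*t + 32)) dt = 117/2.
On [-1, 4], y = -2*t**3 - 2*t**2 + 31*t + 30 is on top; that piece has area ∫[-1,4] (-2*t**3 - 2*t**2 + 32*t + 32) dt = 1375/6.
Total enclosed area = 117/2 + 1375/6 = 863/3.

863/3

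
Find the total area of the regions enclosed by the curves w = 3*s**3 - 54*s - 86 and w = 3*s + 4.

Set the curves equal: 3*s**3 - 54*s - 86 = 3*s + 4, so 3*s**3 - 57*s - 90 = 0, which factors as 3*(s - 5)*(s + 2)*(s + 3) = 0. The curves meet at s = -3, -2, 5.
On [-3, -2], w = 3*s**3 - 54*s - 86 is on top; that piece has area ∫[-3,-2] (3*s**3 - 57*s - 90) ds = 15/4.
On [-2, 5], w = 3*s + 4 is on top; that piece has area ∫[-2,5] (-(3*s**3 - 57*s - 90)) ds = 3087/4.
Total enclosed area = 15/4 + 3087/4 = 1551/2.

1551/2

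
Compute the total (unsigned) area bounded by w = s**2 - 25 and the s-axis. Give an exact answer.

The curve meets the s-axis where s**2 - 25 = 0, i.e. (s - 5)*(s + 5) = 0, at s = -5, 5.
On [-5, 5] the curve lies below the axis; ∫[-5,5] (s**2 - 25) ds = -500/3, giving area 500/3.

500/3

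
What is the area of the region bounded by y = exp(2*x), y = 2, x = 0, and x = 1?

-7/2 + 2*log(2) + exp(2)/2

The difference (exp(2*x)) - (2) = exp(2*x) - 2 changes sign at x = log(2)/2 inside [0, 1], so split the integral there.
∫[0,log(2)/2] (exp(2*x) - 2) dx = 1/2 - log(2); the area of that piece is -1/2 + log(2).
∫[log(2)/2,1] (exp(2*x) - 2) dx = -3 + log(2) + exp(2)/2.
Total area = (-1/2 + log(2)) + (-3 + log(2) + exp(2)/2) = -7/2 + 2*log(2) + exp(2)/2.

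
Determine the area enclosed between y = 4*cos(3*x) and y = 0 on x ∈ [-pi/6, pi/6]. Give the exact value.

8/3

On [-pi/6, pi/6], (4*cos(3*x)) - (0) = 4*cos(3*x) is ≥ 0 throughout, so the area is a single integral of |4*cos(3*x)|.
∫[-pi/6,pi/6] (4*cos(3*x)) dx = 8/3.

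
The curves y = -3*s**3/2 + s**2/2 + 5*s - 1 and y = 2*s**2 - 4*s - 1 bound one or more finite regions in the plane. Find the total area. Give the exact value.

253/8

Set the curves equal: -3*s**3/2 + s**2/2 + 5*s - 1 = 2*s**2 - 4*s - 1, so -3*s**3/2 - 3*s**2/2 + 9*s = 0, which factors as -3*s*(s - 2)*(s + 3)/2 = 0. The curves meet at s = -3, 0, 2.
On [-3, 0], y = 2*s**2 - 4*s - 1 is on top; that piece has area ∫[-3,0] (-(-3*s**3/2 - 3*s**2/2 + 9*s)) ds = 189/8.
On [0, 2], y = -3*s**3/2 + s**2/2 + 5*s - 1 is on top; that piece has area ∫[0,2] (-3*s**3/2 - 3*s**2/2 + 9*s) ds = 8.
Total enclosed area = 189/8 + 8 = 253/8.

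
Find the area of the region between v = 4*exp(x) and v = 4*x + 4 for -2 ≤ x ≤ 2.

On [-2, 2], (4*exp(x)) - (4*x + 4) = -4*x + 4*exp(x) - 4 is ≥ 0 throughout, so the area is a single integral of |-4*x + 4*exp(x) - 4|.
∫[-2,2] (-4*x + 4*exp(x) - 4) dx = -16 - 4*exp(-2) + 4*exp(2).

-16 - 4*exp(-2) + 4*exp(2)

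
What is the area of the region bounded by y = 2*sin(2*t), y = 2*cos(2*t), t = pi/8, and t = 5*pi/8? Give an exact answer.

On [pi/8, 5*pi/8], (2*sin(2*t)) - (2*cos(2*t)) = 2*sin(2*t) - 2*cos(2*t) is ≥ 0 throughout, so the area is a single integral of |2*sin(2*t) - 2*cos(2*t)|.
∫[pi/8,5*pi/8] (2*sin(2*t) - 2*cos(2*t)) dt = 2*sqrt(2).

2*sqrt(2)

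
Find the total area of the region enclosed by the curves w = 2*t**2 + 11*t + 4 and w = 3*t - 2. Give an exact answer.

8/3

Set the curves equal: 2*t**2 + 11*t + 4 = 3*t - 2, so 2*t**2 + 8*t + 6 = 0, which factors as 2*(t + 1)*(t + 3) = 0. The curves meet at t = -3, -1.
On [-3, -1], w = 3*t - 2 is on top; that piece has area ∫[-3,-1] (-(2*t**2 + 8*t + 6)) dt = 8/3.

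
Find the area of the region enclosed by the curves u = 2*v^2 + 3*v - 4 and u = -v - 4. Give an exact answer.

Both boundary curves give u as a function of v, so integrate with respect to v. Setting them equal: 2*v^2 + 4*v = 0, i.e. 2*v*(v + 2) = 0, so they meet at v = -2, 0.
For v in [-2, 0], u = 2*v^2 + 3*v - 4 is on the left; area = ∫[-2,0] (-(2*v^2 + 4*v)) dv = 8/3.

8/3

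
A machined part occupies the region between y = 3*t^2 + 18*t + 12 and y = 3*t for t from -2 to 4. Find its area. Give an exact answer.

241

The difference (3*t^2 + 18*t + 12) - (3*t) = 3*t^2 + 15*t + 12 changes sign at t = -1 inside [-2, 4], so split the integral there.
∫[-2,-1] (3*t^2 + 15*t + 12) dt = -7/2; the area of that piece is 7/2.
∫[-1,4] (3*t^2 + 15*t + 12) dt = 475/2.
Total area = 7/2 + 475/2 = 241.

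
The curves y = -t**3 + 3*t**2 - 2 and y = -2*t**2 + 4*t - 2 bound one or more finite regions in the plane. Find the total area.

Set the curves equal: -t**3 + 3*t**2 - 2 = -2*t**2 + 4*t - 2, so -t**3 + 5*t**2 - 4*t = 0, which factors as -t*(t - 4)*(t - 1) = 0. The curves meet at t = 0, 1, 4.
On [0, 1], y = -2*t**2 + 4*t - 2 is on top; that piece has area ∫[0,1] (-(-t**3 + 5*t**2 - 4*t)) dt = 7/12.
On [1, 4], y = -t**3 + 3*t**2 - 2 is on top; that piece has area ∫[1,4] (-t**3 + 5*t**2 - 4*t) dt = 45/4.
Total enclosed area = 7/12 + 45/4 = 71/6.

71/6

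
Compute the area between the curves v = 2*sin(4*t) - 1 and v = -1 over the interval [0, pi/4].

1

On [0, pi/4], (2*sin(4*t) - 1) - (-1) = 2*sin(4*t) is ≥ 0 throughout, so the area is a single integral of |2*sin(4*t)|.
∫[0,pi/4] (2*sin(4*t)) dt = 1.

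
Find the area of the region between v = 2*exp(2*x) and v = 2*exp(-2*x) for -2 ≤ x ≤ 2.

-4 + 2*exp(-4) + 2*exp(4)

The difference (2*exp(2*x)) - (2*exp(-2*x)) = 2*exp(2*x) - 2*exp(-2*x) changes sign at x = 0 inside [-2, 2], so split the integral there.
∫[-2,0] (2*exp(2*x) - 2*exp(-2*x)) dx = -exp(4) - exp(-4) + 2; the area of that piece is -2 + exp(-4) + exp(4).
∫[0,2] (2*exp(2*x) - 2*exp(-2*x)) dx = -2 + exp(-4) + exp(4).
Total area = (-2 + exp(-4) + exp(4)) + (-2 + exp(-4) + exp(4)) = -4 + 2*exp(-4) + 2*exp(4).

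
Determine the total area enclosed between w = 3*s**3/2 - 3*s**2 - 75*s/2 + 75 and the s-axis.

The curve meets the s-axis where 3*s**3/2 - 3*s**2 - 75*s/2 + 75 = 0, i.e. 3*(s - 5)*(s - 2)*(s + 5)/2 = 0, at s = -5, 2, 5.
On [-5, 2] the curve lies above the axis; ∫[-5,2] (3*s**3/2 - 3*s**2 - 75*s/2 + 75) ds = 4459/8, giving area 4459/8.
On [2, 5] the curve lies below the axis; ∫[2,5] (3*s**3/2 - 3*s**2 - 75*s/2 + 75) ds = -459/8, giving area 459/8.
Total area = 4459/8 + 459/8 = 2459/4.

2459/4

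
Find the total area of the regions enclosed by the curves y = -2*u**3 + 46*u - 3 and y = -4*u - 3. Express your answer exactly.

625

Set the curves equal: -2*u**3 + 46*u - 3 = -4*u - 3, so -2*u**3 + 50*u = 0, which factors as -2*u*(u - 5)*(u + 5) = 0. The curves meet at u = -5, 0, 5.
On [-5, 0], y = -4*u - 3 is on top; that piece has area ∫[-5,0] (-(-2*u**3 + 50*u)) du = 625/2.
On [0, 5], y = -2*u**3 + 46*u - 3 is on top; that piece has area ∫[0,5] (-2*u**3 + 50*u) du = 625/2.
Total enclosed area = 625/2 + 625/2 = 625.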